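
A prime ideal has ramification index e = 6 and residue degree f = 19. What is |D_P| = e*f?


|D_P| = e * f
= 6 * 19
= 114

114


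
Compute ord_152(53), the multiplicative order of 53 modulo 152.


We want ord_152(53), the smallest k >= 1 with 53^k = 1 mod 152.
n = 152 = 2^3 * 19, phi(152) = 72; the order divides phi(n).
Divisors of 72: 1, 2, 3, 4, 6, 8, 9, 12, 18, 24, 36, 72
Repeated squaring mod 152: 53^1 = 53, 53^2 = 73, 53^4 = 9, 53^8 = 81, 53^16 = 25, 53^32 = 17, 53^64 = 137
Test divisors in increasing order:
  k=1: 53^1 = 53 mod 152
  k=2: 53^2 = 73 mod 152
  k=3: 53^3 = 73 * 53 = 69 mod 152
  k=4: 53^4 = 9 mod 152
  k=6: 53^6 = 9 * 73 = 49 mod 152
  k=8: 53^8 = 81 mod 152
  k=9: 53^9 = 81 * 53 = 37 mod 152
  k=12: 53^12 = 81 * 9 = 121 mod 152
  k=18: 53^18 = 25 * 73 = 1 mod 152  <- first divisor giving 1
Order = 18

18


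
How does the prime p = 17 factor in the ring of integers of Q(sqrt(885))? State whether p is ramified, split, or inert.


K = Q(sqrt(885)). Since d mod 4 = 1, disc(K) = 885.
Check p | disc: 885 mod 17 = 1.
p does not divide disc. Compute Legendre symbol (d/p):
1^((17-1)/2) mod 17 = 1
(d/p) = 1, so p splits: (p) = P*P' with e=1, f=1, g=2.
Therefore p is split.

split


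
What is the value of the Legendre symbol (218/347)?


p = 347 is prime, so compute (218/347) with the reciprocity algorithm (Jacobi-symbol steps: pull out 2s via (2/n), flip via reciprocity, reduce):
  pull out 2: (2/347) = -1  (since 347 mod 8 = 3)
  reciprocity: (109/347) -> +(347/109)
  reduce: (20/109)
  pull out 2: (2/109) = -1  (since 109 mod 8 = 5)
  pull out 2: (2/109) = -1  (since 109 mod 8 = 5)
  reciprocity: (5/109) -> +(109/5)
  reduce: (4/5)
  pull out 2: (2/5) = -1  (since 5 mod 8 = 5)
  pull out 2: (2/5) = -1  (since 5 mod 8 = 5)
  (1/5) = 1
Product of signs = -1
(218/347) = -1

-1


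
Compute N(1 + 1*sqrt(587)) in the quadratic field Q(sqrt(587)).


N(a + b*sqrt(d)) = a^2 - d*b^2
= (1)^2 - (587)*(1)^2
= 1 - 587
= -586

-586


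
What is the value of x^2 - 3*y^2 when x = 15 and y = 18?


x^2 - d*y^2
= 15^2 - 3*18^2
= 225 - 972
= -747

-747


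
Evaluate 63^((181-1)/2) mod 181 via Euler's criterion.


p = 181 is prime and the exponent is (p-1)/2 = 90, so by Euler's criterion 63^90 = (63/181) = +1 or -1 mod 181.
Compute by square-and-multiply:
  90 = 64 + 16 + 8 + 2 (binary 1011010)
  Repeated squaring mod 181: 63^1 = 63, 63^2 = 168, 63^4 = 169, 63^8 = 144, 63^16 = 102, 63^32 = 87, 63^64 = 148
  63^90 = 63^64 * 63^16 * 63^8 * 63^2 = 148 * 102 * 144 * 168 mod 181
    148 * 102 = 15096 = 73 mod 181
    73 * 144 = 10512 = 14 mod 181
    14 * 168 = 2352 = 180 mod 181
  63^90 = 180 mod 181
Result 180 = p - 1 = -1 mod 181: 63 is a quadratic non-residue mod 181. As a residue in [0, p-1] the value is 180.
63^90 mod 181 = 180

180


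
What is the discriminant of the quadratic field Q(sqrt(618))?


For K = Q(sqrt(d)) with d squarefree: disc(K) = d if d = 1 mod 4, and disc(K) = 4d if d = 2 or 3 mod 4.
Here d = 618, and d mod 4 = 2.
d = 2 mod 4, not 1 (O_K = Z[sqrt(d)]), so disc(K) = 4d = 4 * (618) = 2472

2472


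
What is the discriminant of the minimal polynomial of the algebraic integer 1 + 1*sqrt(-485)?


The element 1 + 1*sqrt(-485) has minimal polynomial:
x^2 - 2*x + 486
Discriminant = (-2)^2 - 4*(486)
= 4 - 1944
= -1940

-1940


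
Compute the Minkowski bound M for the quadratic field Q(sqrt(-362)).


d = -362, d mod 4 = 2, so disc(K) = 4d = -1448; |disc(K)| = 1448
Imaginary quadratic field, so n = 2, s = r2 = 1, r1 = 0
M = (n!/n^n) * (4/pi)^s * sqrt(|disc(K)|) = (2!/2^2) * (4/pi)^1 * sqrt(1448)
= 0.5 * 1.273240 * 38.052595
= 24.2250

24.2250


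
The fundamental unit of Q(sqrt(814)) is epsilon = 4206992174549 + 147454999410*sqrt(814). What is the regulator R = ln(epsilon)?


epsilon = 4206992174549 + 147454999410*sqrt(814)
= 8.4140e+12
R = ln(8.4140e+12)
= 29.7609

29.7609


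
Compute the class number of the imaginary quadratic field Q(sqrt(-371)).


K = Q(sqrt(-371)). d mod 4 = 1, so D = disc(K) = d = -371
h(K) equals the number of primitive reduced positive-definite forms (a, b, c) = a*x^2 + b*x*y + c*y^2 with b^2 - 4ac = D,
where reduced means |b| <= a <= c, with b >= 0 whenever |b| = a or a = c, and primitive means gcd(a, b, c) = 1.
Reduced forces 3a^2 <= |D| = 371, so 1 <= a <= 11; b must have the parity of D, and c = (b^2 - D)/(4a) must be an integer >= a.
Enumerate a = 1..11, b in [-a, a]:
  a=1: (1, 1, 93)  [1]
  a=2: none
  a=3: (3, -1, 31), (3, 1, 31)  [2]
  a=4: none
  a=5: (5, -3, 19), (5, 3, 19)  [2]
  a=6: none
  a=7: (7, 7, 15)  [1]
  a=8: none
  a=9: (9, -5, 11), (9, 5, 11)  [2]
  a=10..11: none
Total reduced forms: 1 + 2 + 2 + 1 + 2 = 8
h = 8

8


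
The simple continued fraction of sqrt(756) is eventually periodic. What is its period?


Run the CF algorithm for sqrt(756).
a_0 = floor(sqrt(756)) = 27; set m_0=0, q_0=1.
Recurrence: m' = q*a - m,  q' = (d - m'^2)/q,  a' = floor((a_0 + m')/q').
  step 1: m=27, q=27, a=2
  step 2: m=27, q=1, a=54
a_2 = 2*a_0 = 54, so the period closes here.
sqrt(756) = [27; 2, 54]
Period length = 2

2


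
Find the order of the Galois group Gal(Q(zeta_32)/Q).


|Gal(Q(zeta_32)/Q)| = phi(32)
= 16

16


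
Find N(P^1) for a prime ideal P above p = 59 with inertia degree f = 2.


N(P^a) = p^(a*f)
= 59^(1*2)
= 59^2
= 3481

3481


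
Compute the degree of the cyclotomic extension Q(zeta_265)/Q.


The degree equals Euler's totient phi(265).
265 = 5 * 53
phi(265) = 208

208


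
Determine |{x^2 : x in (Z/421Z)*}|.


For prime p, the number of non-zero quadratic residues is (p-1)/2.
= (421-1)/2
= 210

210


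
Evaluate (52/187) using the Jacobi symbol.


Compute (52/187) via quadratic reciprocity:
  pull out 2: (2/187) = -1  (since 187 mod 8 = 3)
  pull out 2: (2/187) = -1  (since 187 mod 8 = 3)
  reciprocity: (13/187) -> +(187/13)
  reduce: (5/13)
  reciprocity: (5/13) -> +(13/5)
  reduce: (3/5)
  reciprocity: (3/5) -> +(5/3)
  reduce: (2/3)
  pull out 2: (2/3) = -1  (since 3 mod 8 = 3)
  (1/3) = 1
Product of signs = -1

-1


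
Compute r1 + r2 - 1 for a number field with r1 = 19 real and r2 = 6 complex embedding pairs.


By Dirichlet's unit theorem:
rank = r1 + r2 - 1
= 19 + 6 - 1
= 24

24


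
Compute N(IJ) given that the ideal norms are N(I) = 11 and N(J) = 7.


N(IJ) = N(I) * N(J)
= 11 * 7
= 77

77


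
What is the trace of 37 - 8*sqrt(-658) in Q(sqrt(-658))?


Tr(a + b*sqrt(d)) = (a + b*sqrt(d)) + (a - b*sqrt(d)) = 2a
= 2 * (37)
= 74

74


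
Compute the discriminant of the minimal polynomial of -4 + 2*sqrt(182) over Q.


The element -4 + 2*sqrt(182) has minimal polynomial:
x^2 + 8*x - 712
Discriminant = (8)^2 - 4*(-712)
= 64 + 2848
= 2912

2912


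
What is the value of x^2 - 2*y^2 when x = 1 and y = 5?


x^2 - d*y^2
= 1^2 - 2*5^2
= 1 - 50
= -49

-49


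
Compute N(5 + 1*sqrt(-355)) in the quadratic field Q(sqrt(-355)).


N(a + b*sqrt(d)) = a^2 - d*b^2
= (5)^2 - (-355)*(1)^2
= 25 + 355
= 380

380


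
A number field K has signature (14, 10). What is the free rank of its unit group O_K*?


By Dirichlet's unit theorem:
rank = r1 + r2 - 1
= 14 + 10 - 1
= 23

23


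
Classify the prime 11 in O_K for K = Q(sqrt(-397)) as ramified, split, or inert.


K = Q(sqrt(-397)). Since d mod 4 = 3, disc(K) = -1588.
Check p | disc: -1588 mod 11 = 7.
p does not divide disc. Compute Legendre symbol (d/p):
10^((11-1)/2) mod 11 = -1
(d/p) = -1, so p is inert: (p) stays prime with e=1, f=2, g=1.
Therefore p is inert.

inert


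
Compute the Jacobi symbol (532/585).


Compute (532/585) via quadratic reciprocity:
  pull out 2: (2/585) = +1  (since 585 mod 8 = 1)
  pull out 2: (2/585) = +1  (since 585 mod 8 = 1)
  reciprocity: (133/585) -> +(585/133)
  reduce: (53/133)
  reciprocity: (53/133) -> +(133/53)
  reduce: (27/53)
  reciprocity: (27/53) -> +(53/27)
  reduce: (26/27)
  pull out 2: (2/27) = -1  (since 27 mod 8 = 3)
  reciprocity: (13/27) -> +(27/13)
  reduce: (1/13)
  (1/13) = 1
Product of signs = -1

-1


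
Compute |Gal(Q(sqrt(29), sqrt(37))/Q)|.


The 2 square roots of distinct primes are multiplicatively independent over Q,
so [K:Q] = 2^2 and Gal(K/Q) is isomorphic to (Z/2Z)^2.
|Gal| = 2^2 = 4

4


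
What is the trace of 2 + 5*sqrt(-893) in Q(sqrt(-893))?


Tr(a + b*sqrt(d)) = (a + b*sqrt(d)) + (a - b*sqrt(d)) = 2a
= 2 * (2)
= 4

4


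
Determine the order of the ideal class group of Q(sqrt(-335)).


K = Q(sqrt(-335)). d mod 4 = 1, so D = disc(K) = d = -335
h(K) equals the number of primitive reduced positive-definite forms (a, b, c) = a*x^2 + b*x*y + c*y^2 with b^2 - 4ac = D,
where reduced means |b| <= a <= c, with b >= 0 whenever |b| = a or a = c, and primitive means gcd(a, b, c) = 1.
Reduced forces 3a^2 <= |D| = 335, so 1 <= a <= 10; b must have the parity of D, and c = (b^2 - D)/(4a) must be an integer >= a.
Enumerate a = 1..10, b in [-a, a]:
  a=1: (1, 1, 84)  [1]
  a=2: (2, -1, 42), (2, 1, 42)  [2]
  a=3: (3, -1, 28), (3, 1, 28)  [2]
  a=4: (4, -1, 21), (4, 1, 21)  [2]
  a=5: (5, 5, 18)  [1]
  a=6: (6, -5, 15), (6, -1, 14), (6, 1, 14), (6, 5, 15)  [4]
  a=7: (7, -1, 12), (7, 1, 12)  [2]
  a=8: (8, -7, 12), (8, 7, 12)  [2]
  a=9: (9, -5, 10), (9, 5, 10)  [2]
  a=10: none
Total reduced forms: 1 + 2 + 2 + 2 + 1 + 4 + 2 + 2 + 2 = 18
h = 18

18


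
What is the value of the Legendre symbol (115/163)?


p = 163 is prime, so compute (115/163) with the reciprocity algorithm (Jacobi-symbol steps: pull out 2s via (2/n), flip via reciprocity, reduce):
  reciprocity: (115/163) -> -(163/115)
  reduce: (48/115)
  pull out 2: (2/115) = -1  (since 115 mod 8 = 3)
  pull out 2: (2/115) = -1  (since 115 mod 8 = 3)
  pull out 2: (2/115) = -1  (since 115 mod 8 = 3)
  pull out 2: (2/115) = -1  (since 115 mod 8 = 3)
  reciprocity: (3/115) -> -(115/3)
  reduce: (1/3)
  (1/3) = 1
Product of signs = 1
(115/163) = 1

1


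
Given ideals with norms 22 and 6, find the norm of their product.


N(IJ) = N(I) * N(J)
= 22 * 6
= 132

132


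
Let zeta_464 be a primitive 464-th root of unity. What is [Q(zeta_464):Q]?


The degree equals Euler's totient phi(464).
464 = 2^4 * 29
phi(464) = 224

224


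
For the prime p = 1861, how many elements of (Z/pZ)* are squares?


For prime p, the number of non-zero quadratic residues is (p-1)/2.
= (1861-1)/2
= 930

930


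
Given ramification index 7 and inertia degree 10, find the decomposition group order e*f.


|D_P| = e * f
= 7 * 10
= 70

70


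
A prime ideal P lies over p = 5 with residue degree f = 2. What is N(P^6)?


N(P^a) = p^(a*f)
= 5^(6*2)
= 5^12
= 244140625

244140625


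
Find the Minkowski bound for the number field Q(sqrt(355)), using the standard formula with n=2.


d = 355, d mod 4 = 3, so disc(K) = 4d = 1420; |disc(K)| = 1420
Real quadratic field, so n = 2, s = r2 = 0, r1 = 2
M = (n!/n^n) * (4/pi)^s * sqrt(|disc(K)|) = (2!/2^2) * (4/pi)^0 * sqrt(1420)
= 0.5 * 1.000000 * 37.682887
= 18.8414

18.8414


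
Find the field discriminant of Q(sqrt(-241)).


For K = Q(sqrt(d)) with d squarefree: disc(K) = d if d = 1 mod 4, and disc(K) = 4d if d = 2 or 3 mod 4.
Here d = -241, and d mod 4 = 3.
d = 3 mod 4, not 1 (O_K = Z[sqrt(d)]), so disc(K) = 4d = 4 * (-241) = -964

-964


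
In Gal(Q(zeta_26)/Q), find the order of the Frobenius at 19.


The Frobenius at p in Gal(Q(zeta_n)/Q) = (Z/nZ)* is the class of p, so its order is ord_26(19), the smallest k >= 1 with 19^k = 1 mod 26.
n = 26 = 2 * 13, phi(26) = 12; the order divides phi(n).
Divisors of 12: 1, 2, 3, 4, 6, 12
Repeated squaring mod 26: 19^1 = 19, 19^2 = 23, 19^4 = 9, 19^8 = 3
Test divisors in increasing order:
  k=1: 19^1 = 19 mod 26
  k=2: 19^2 = 23 mod 26
  k=3: 19^3 = 23 * 19 = 21 mod 26
  k=4: 19^4 = 9 mod 26
  k=6: 19^6 = 9 * 23 = 25 mod 26
  k=12: 19^12 = 3 * 9 = 1 mod 26  <- first divisor giving 1
Order = 12

12


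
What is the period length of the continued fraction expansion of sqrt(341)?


Run the CF algorithm for sqrt(341).
a_0 = floor(sqrt(341)) = 18; set m_0=0, q_0=1.
Recurrence: m' = q*a - m,  q' = (d - m'^2)/q,  a' = floor((a_0 + m')/q').
  step 1: m=18, q=17, a=2
  step 2: m=16, q=5, a=6
  step 3: m=14, q=29, a=1
  step 4: m=15, q=4, a=8
  step 5: m=17, q=13, a=2
  step 6: m=9, q=20, a=1
  step 7: m=11, q=11, a=2
  step 8: m=11, q=20, a=1
  step 9: m=9, q=13, a=2
  step 10: m=17, q=4, a=8
  step 11: m=15, q=29, a=1
  step 12: m=14, q=5, a=6
  step 13: m=16, q=17, a=2
  step 14: m=18, q=1, a=36
a_14 = 2*a_0 = 36, so the period closes here.
sqrt(341) = [18; 2, 6, 1, 8, 2, 1, 2, 1, 2, 8, 1, 6, 2, 36]
Period length = 14

14


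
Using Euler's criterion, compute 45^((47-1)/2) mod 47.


p = 47 is prime and the exponent is (p-1)/2 = 23, so by Euler's criterion 45^23 = (45/47) = +1 or -1 mod 47.
Compute by square-and-multiply:
  23 = 16 + 4 + 2 + 1 (binary 10111)
  Repeated squaring mod 47: 45^1 = 45, 45^2 = 4, 45^4 = 16, 45^8 = 21, 45^16 = 18
  45^23 = 45^16 * 45^4 * 45^2 * 45^1 = 18 * 16 * 4 * 45 mod 47
    18 * 16 = 288 = 6 mod 47
    6 * 4 = 24 = 24 mod 47
    24 * 45 = 1080 = 46 mod 47
  45^23 = 46 mod 47
Result 46 = p - 1 = -1 mod 47: 45 is a quadratic non-residue mod 47. As a residue in [0, p-1] the value is 46.
45^23 mod 47 = 46

46


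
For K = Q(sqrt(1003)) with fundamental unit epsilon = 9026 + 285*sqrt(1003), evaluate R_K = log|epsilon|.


epsilon = 9026 + 285*sqrt(1003)
= 18051.9999
R = ln(18051.9999)
= 9.8010

9.8010


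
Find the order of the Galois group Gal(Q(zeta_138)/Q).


|Gal(Q(zeta_138)/Q)| = phi(138)
= 44

44


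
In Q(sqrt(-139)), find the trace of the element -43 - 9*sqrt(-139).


Tr(a + b*sqrt(d)) = (a + b*sqrt(d)) + (a - b*sqrt(d)) = 2a
= 2 * (-43)
= -86

-86


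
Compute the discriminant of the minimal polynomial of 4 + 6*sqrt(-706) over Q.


The element 4 + 6*sqrt(-706) has minimal polynomial:
x^2 - 8*x + 25432
Discriminant = (-8)^2 - 4*(25432)
= 64 - 101728
= -101664

-101664


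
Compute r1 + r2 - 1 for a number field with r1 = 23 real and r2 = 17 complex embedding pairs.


By Dirichlet's unit theorem:
rank = r1 + r2 - 1
= 23 + 17 - 1
= 39

39


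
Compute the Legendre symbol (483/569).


p = 569 is prime, so compute (483/569) with the reciprocity algorithm (Jacobi-symbol steps: pull out 2s via (2/n), flip via reciprocity, reduce):
  reciprocity: (483/569) -> +(569/483)
  reduce: (86/483)
  pull out 2: (2/483) = -1  (since 483 mod 8 = 3)
  reciprocity: (43/483) -> -(483/43)
  reduce: (10/43)
  pull out 2: (2/43) = -1  (since 43 mod 8 = 3)
  reciprocity: (5/43) -> +(43/5)
  reduce: (3/5)
  reciprocity: (3/5) -> +(5/3)
  reduce: (2/3)
  pull out 2: (2/3) = -1  (since 3 mod 8 = 3)
  (1/3) = 1
Product of signs = 1
(483/569) = 1

1


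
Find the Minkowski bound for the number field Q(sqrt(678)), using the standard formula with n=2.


d = 678, d mod 4 = 2, so disc(K) = 4d = 2712; |disc(K)| = 2712
Real quadratic field, so n = 2, s = r2 = 0, r1 = 2
M = (n!/n^n) * (4/pi)^s * sqrt(|disc(K)|) = (2!/2^2) * (4/pi)^0 * sqrt(2712)
= 0.5 * 1.000000 * 52.076866
= 26.0384

26.0384


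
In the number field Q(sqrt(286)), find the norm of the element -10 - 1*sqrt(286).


N(a + b*sqrt(d)) = a^2 - d*b^2
= (-10)^2 - (286)*(-1)^2
= 100 - 286
= -186

-186


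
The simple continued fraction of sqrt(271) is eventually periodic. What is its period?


Run the CF algorithm for sqrt(271).
a_0 = floor(sqrt(271)) = 16; set m_0=0, q_0=1.
Recurrence: m' = q*a - m,  q' = (d - m'^2)/q,  a' = floor((a_0 + m')/q').
  step 1: m=16, q=15, a=2
  step 2: m=14, q=5, a=6
  step 3: m=16, q=3, a=10
  step 4: m=14, q=25, a=1
  step 5: m=11, q=6, a=4
  step 6: m=13, q=17, a=1
  step 7: m=4, q=15, a=1
  step 8: m=11, q=10, a=2
  step 9: m=9, q=19, a=1
  step 10: m=10, q=9, a=2
  step 11: m=8, q=23, a=1
  step 12: m=15, q=2, a=15
  step 13: m=15, q=23, a=1
  step 14: m=8, q=9, a=2
  step 15: m=10, q=19, a=1
  step 16: m=9, q=10, a=2
  step 17: m=11, q=15, a=1
  step 18: m=4, q=17, a=1
  step 19: m=13, q=6, a=4
  step 20: m=11, q=25, a=1
  step 21: m=14, q=3, a=10
  step 22: m=16, q=5, a=6
  step 23: m=14, q=15, a=2
  step 24: m=16, q=1, a=32
a_24 = 2*a_0 = 32, so the period closes here.
sqrt(271) = [16; 2, 6, 10, 1, 4, 1, 1, 2, 1, 2, 1, 15, 1, 2, 1, 2, 1, 1, 4, 1, 10, 6, 2, 32]
Period length = 24

24


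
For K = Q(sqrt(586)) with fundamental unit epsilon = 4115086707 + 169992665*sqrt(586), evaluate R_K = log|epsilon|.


epsilon = 4115086707 + 169992665*sqrt(586)
= 8.2302e+09
R = ln(8.2302e+09)
= 22.8311

22.8311


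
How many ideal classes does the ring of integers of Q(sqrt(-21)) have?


K = Q(sqrt(-21)). d mod 4 = 3, so D = disc(K) = 4d = -84
h(K) equals the number of primitive reduced positive-definite forms (a, b, c) = a*x^2 + b*x*y + c*y^2 with b^2 - 4ac = D,
where reduced means |b| <= a <= c, with b >= 0 whenever |b| = a or a = c, and primitive means gcd(a, b, c) = 1.
Reduced forces 3a^2 <= |D| = 84, so 1 <= a <= 5; b must have the parity of D, and c = (b^2 - D)/(4a) must be an integer >= a.
Enumerate a = 1..5, b in [-a, a]:
  a=1: (1, 0, 21)  [1]
  a=2: (2, 2, 11)  [1]
  a=3: (3, 0, 7)  [1]
  a=4: none
  a=5: (5, 4, 5)  [1]
Total reduced forms: 1 + 1 + 1 + 1 = 4
h = 4

4


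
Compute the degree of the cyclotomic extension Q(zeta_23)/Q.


The degree equals Euler's totient phi(23).
23 = 23
phi(23) = 22

22


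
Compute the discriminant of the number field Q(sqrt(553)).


For K = Q(sqrt(d)) with d squarefree: disc(K) = d if d = 1 mod 4, and disc(K) = 4d if d = 2 or 3 mod 4.
Here d = 553, and d mod 4 = 1.
d = 1 mod 4 (O_K = Z[(1+sqrt(d))/2]), so disc(K) = d = 553

553


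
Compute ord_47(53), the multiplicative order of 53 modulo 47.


We want ord_47(53), the smallest k >= 1 with 53^k = 1 mod 47.
n = 47 = 47, phi(47) = 46; the order divides phi(n).
Divisors of 46: 1, 2, 23, 46
Repeated squaring mod 47: 53^1 = 6, 53^2 = 36, 53^4 = 27, 53^8 = 24, 53^16 = 12, 53^32 = 3
Test divisors in increasing order:
  k=1: 53^1 = 6 mod 47
  k=2: 53^2 = 36 mod 47
  k=23: 53^23 = 12 * 27 * 36 * 6 = 1 mod 47  <- first divisor giving 1
Order = 23

23


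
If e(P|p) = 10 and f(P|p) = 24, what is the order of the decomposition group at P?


|D_P| = e * f
= 10 * 24
= 240

240


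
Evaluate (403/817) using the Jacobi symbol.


Compute (403/817) via quadratic reciprocity:
  reciprocity: (403/817) -> +(817/403)
  reduce: (11/403)
  reciprocity: (11/403) -> -(403/11)
  reduce: (7/11)
  reciprocity: (7/11) -> -(11/7)
  reduce: (4/7)
  pull out 2: (2/7) = +1  (since 7 mod 8 = 7)
  pull out 2: (2/7) = +1  (since 7 mod 8 = 7)
  (1/7) = 1
Product of signs = 1

1


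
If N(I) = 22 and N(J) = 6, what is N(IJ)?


N(IJ) = N(I) * N(J)
= 22 * 6
= 132

132


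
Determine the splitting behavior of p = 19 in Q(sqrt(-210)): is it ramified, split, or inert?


K = Q(sqrt(-210)). Since d mod 4 = 2, disc(K) = -840.
Check p | disc: -840 mod 19 = 15.
p does not divide disc. Compute Legendre symbol (d/p):
18^((19-1)/2) mod 19 = -1
(d/p) = -1, so p is inert: (p) stays prime with e=1, f=2, g=1.
Therefore p is inert.

inert


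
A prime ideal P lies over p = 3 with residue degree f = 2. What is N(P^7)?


N(P^a) = p^(a*f)
= 3^(7*2)
= 3^14
= 4782969

4782969


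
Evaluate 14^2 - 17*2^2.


x^2 - d*y^2
= 14^2 - 17*2^2
= 196 - 68
= 128

128


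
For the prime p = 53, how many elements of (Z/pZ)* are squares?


For prime p, the number of non-zero quadratic residues is (p-1)/2.
= (53-1)/2
= 26

26


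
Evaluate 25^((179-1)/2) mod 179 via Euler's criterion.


p = 179 is prime and the exponent is (p-1)/2 = 89, so by Euler's criterion 25^89 = (25/179) = +1 or -1 mod 179.
Compute by square-and-multiply:
  89 = 64 + 16 + 8 + 1 (binary 1011001)
  Repeated squaring mod 179: 25^1 = 25, 25^2 = 88, 25^4 = 47, 25^8 = 61, 25^16 = 141, 25^32 = 12, 25^64 = 144
  25^89 = 25^64 * 25^16 * 25^8 * 25^1 = 144 * 141 * 61 * 25 mod 179
    144 * 141 = 20304 = 77 mod 179
    77 * 61 = 4697 = 43 mod 179
    43 * 25 = 1075 = 1 mod 179
  25^89 = 1 mod 179
Result 1: 25 is a quadratic residue mod 179.
25^89 mod 179 = 1

1


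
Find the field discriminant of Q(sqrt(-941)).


For K = Q(sqrt(d)) with d squarefree: disc(K) = d if d = 1 mod 4, and disc(K) = 4d if d = 2 or 3 mod 4.
Here d = -941, and d mod 4 = 3.
d = 3 mod 4, not 1 (O_K = Z[sqrt(d)]), so disc(K) = 4d = 4 * (-941) = -3764

-3764


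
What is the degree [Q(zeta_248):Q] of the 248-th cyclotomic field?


The degree equals Euler's totient phi(248).
248 = 2^3 * 31
phi(248) = 120

120


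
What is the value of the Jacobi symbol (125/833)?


Compute (125/833) via quadratic reciprocity:
  reciprocity: (125/833) -> +(833/125)
  reduce: (83/125)
  reciprocity: (83/125) -> +(125/83)
  reduce: (42/83)
  pull out 2: (2/83) = -1  (since 83 mod 8 = 3)
  reciprocity: (21/83) -> +(83/21)
  reduce: (20/21)
  pull out 2: (2/21) = -1  (since 21 mod 8 = 5)
  pull out 2: (2/21) = -1  (since 21 mod 8 = 5)
  reciprocity: (5/21) -> +(21/5)
  reduce: (1/5)
  (1/5) = 1
Product of signs = -1

-1


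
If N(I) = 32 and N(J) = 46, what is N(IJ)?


N(IJ) = N(I) * N(J)
= 32 * 46
= 1472

1472


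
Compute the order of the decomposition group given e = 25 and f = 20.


|D_P| = e * f
= 25 * 20
= 500

500


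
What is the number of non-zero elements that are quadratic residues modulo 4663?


For prime p, the number of non-zero quadratic residues is (p-1)/2.
= (4663-1)/2
= 2331

2331


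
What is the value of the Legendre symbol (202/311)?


p = 311 is prime, so compute (202/311) with the reciprocity algorithm (Jacobi-symbol steps: pull out 2s via (2/n), flip via reciprocity, reduce):
  pull out 2: (2/311) = +1  (since 311 mod 8 = 7)
  reciprocity: (101/311) -> +(311/101)
  reduce: (8/101)
  pull out 2: (2/101) = -1  (since 101 mod 8 = 5)
  pull out 2: (2/101) = -1  (since 101 mod 8 = 5)
  pull out 2: (2/101) = -1  (since 101 mod 8 = 5)
  (1/101) = 1
Product of signs = -1
(202/311) = -1

-1


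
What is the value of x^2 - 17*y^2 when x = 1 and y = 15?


x^2 - d*y^2
= 1^2 - 17*15^2
= 1 - 3825
= -3824

-3824


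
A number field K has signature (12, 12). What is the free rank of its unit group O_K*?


By Dirichlet's unit theorem:
rank = r1 + r2 - 1
= 12 + 12 - 1
= 23

23


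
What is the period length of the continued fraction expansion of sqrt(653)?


Run the CF algorithm for sqrt(653).
a_0 = floor(sqrt(653)) = 25; set m_0=0, q_0=1.
Recurrence: m' = q*a - m,  q' = (d - m'^2)/q,  a' = floor((a_0 + m')/q').
  step 1: m=25, q=28, a=1
  step 2: m=3, q=23, a=1
  step 3: m=20, q=11, a=4
  step 4: m=24, q=7, a=7
  step 5: m=25, q=4, a=12
  step 6: m=23, q=31, a=1
  step 7: m=8, q=19, a=1
  step 8: m=11, q=28, a=1
  step 9: m=17, q=13, a=3
  step 10: m=22, q=13, a=3
  step 11: m=17, q=28, a=1
  step 12: m=11, q=19, a=1
  step 13: m=8, q=31, a=1
  step 14: m=23, q=4, a=12
  step 15: m=25, q=7, a=7
  step 16: m=24, q=11, a=4
  step 17: m=20, q=23, a=1
  step 18: m=3, q=28, a=1
  step 19: m=25, q=1, a=50
a_19 = 2*a_0 = 50, so the period closes here.
sqrt(653) = [25; 1, 1, 4, 7, 12, 1, 1, 1, 3, 3, 1, 1, 1, 12, 7, 4, 1, 1, 50]
Period length = 19

19


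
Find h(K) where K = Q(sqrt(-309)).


K = Q(sqrt(-309)). d mod 4 = 3, so D = disc(K) = 4d = -1236
h(K) equals the number of primitive reduced positive-definite forms (a, b, c) = a*x^2 + b*x*y + c*y^2 with b^2 - 4ac = D,
where reduced means |b| <= a <= c, with b >= 0 whenever |b| = a or a = c, and primitive means gcd(a, b, c) = 1.
Reduced forces 3a^2 <= |D| = 1236, so 1 <= a <= 20; b must have the parity of D, and c = (b^2 - D)/(4a) must be an integer >= a.
Enumerate a = 1..20, b in [-a, a]:
  a=1: (1, 0, 309)  [1]
  a=2: (2, 2, 155)  [1]
  a=3: (3, 0, 103)  [1]
  a=4: none
  a=5: (5, -2, 62), (5, 2, 62)  [2]
  a=6: (6, 6, 53)  [1]
  a=7..9: none
  a=10: (10, -2, 31), (10, 2, 31)  [2]
  a=11..12: none
  a=13: (13, -8, 25), (13, 8, 25)  [2]
  a=14: none
  a=15: (15, -12, 23), (15, 12, 23)  [2]
  a=16..20: none
Total reduced forms: 1 + 1 + 1 + 2 + 1 + 2 + 2 + 2 = 12
h = 12

12


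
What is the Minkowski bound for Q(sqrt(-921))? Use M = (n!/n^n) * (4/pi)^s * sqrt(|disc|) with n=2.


d = -921, d mod 4 = 3, so disc(K) = 4d = -3684; |disc(K)| = 3684
Imaginary quadratic field, so n = 2, s = r2 = 1, r1 = 0
M = (n!/n^n) * (4/pi)^s * sqrt(|disc(K)|) = (2!/2^2) * (4/pi)^1 * sqrt(3684)
= 0.5 * 1.273240 * 60.695964
= 38.6403

38.6403


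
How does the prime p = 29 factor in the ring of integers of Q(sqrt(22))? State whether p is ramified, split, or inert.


K = Q(sqrt(22)). Since d mod 4 = 2, disc(K) = 88.
Check p | disc: 88 mod 29 = 1.
p does not divide disc. Compute Legendre symbol (d/p):
22^((29-1)/2) mod 29 = 1
(d/p) = 1, so p splits: (p) = P*P' with e=1, f=1, g=2.
Therefore p is split.

split


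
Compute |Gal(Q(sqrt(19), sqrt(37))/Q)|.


The 2 square roots of distinct primes are multiplicatively independent over Q,
so [K:Q] = 2^2 and Gal(K/Q) is isomorphic to (Z/2Z)^2.
|Gal| = 2^2 = 4

4


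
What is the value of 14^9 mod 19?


p = 19 is prime and the exponent is (p-1)/2 = 9, so by Euler's criterion 14^9 = (14/19) = +1 or -1 mod 19.
Compute by square-and-multiply:
  9 = 8 + 1 (binary 1001)
  Repeated squaring mod 19: 14^1 = 14, 14^2 = 6, 14^4 = 17, 14^8 = 4
  14^9 = 14^8 * 14^1 = 4 * 14 mod 19
    4 * 14 = 56 = 18 mod 19
  14^9 = 18 mod 19
Result 18 = p - 1 = -1 mod 19: 14 is a quadratic non-residue mod 19. As a residue in [0, p-1] the value is 18.
14^9 mod 19 = 18

18


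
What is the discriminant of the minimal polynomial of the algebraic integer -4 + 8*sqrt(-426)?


The element -4 + 8*sqrt(-426) has minimal polynomial:
x^2 + 8*x + 27280
Discriminant = (8)^2 - 4*(27280)
= 64 - 109120
= -109056

-109056


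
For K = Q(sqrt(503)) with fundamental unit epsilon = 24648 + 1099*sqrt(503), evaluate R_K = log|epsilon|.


epsilon = 24648 + 1099*sqrt(503)
= 49296.0000
R = ln(49296.0000)
= 10.8056

10.8056


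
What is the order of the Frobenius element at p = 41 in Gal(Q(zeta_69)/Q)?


The Frobenius at p in Gal(Q(zeta_n)/Q) = (Z/nZ)* is the class of p, so its order is ord_69(41), the smallest k >= 1 with 41^k = 1 mod 69.
n = 69 = 3 * 23, phi(69) = 44; the order divides phi(n).
Divisors of 44: 1, 2, 4, 11, 22, 44
Repeated squaring mod 69: 41^1 = 41, 41^2 = 25, 41^4 = 4, 41^8 = 16, 41^16 = 49, 41^32 = 55
Test divisors in increasing order:
  k=1: 41^1 = 41 mod 69
  k=2: 41^2 = 25 mod 69
  k=4: 41^4 = 4 mod 69
  k=11: 41^11 = 16 * 25 * 41 = 47 mod 69
  k=22: 41^22 = 49 * 4 * 25 = 1 mod 69  <- first divisor giving 1
Order = 22

22


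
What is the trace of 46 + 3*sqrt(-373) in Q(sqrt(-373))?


Tr(a + b*sqrt(d)) = (a + b*sqrt(d)) + (a - b*sqrt(d)) = 2a
= 2 * (46)
= 92

92


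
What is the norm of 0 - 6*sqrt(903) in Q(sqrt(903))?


N(a + b*sqrt(d)) = a^2 - d*b^2
= (0)^2 - (903)*(-6)^2
= 0 - 32508
= -32508

-32508


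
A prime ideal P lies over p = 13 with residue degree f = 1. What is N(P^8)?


N(P^a) = p^(a*f)
= 13^(8*1)
= 13^8
= 815730721

815730721


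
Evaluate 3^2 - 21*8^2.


x^2 - d*y^2
= 3^2 - 21*8^2
= 9 - 1344
= -1335

-1335


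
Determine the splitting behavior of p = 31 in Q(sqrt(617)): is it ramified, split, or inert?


K = Q(sqrt(617)). Since d mod 4 = 1, disc(K) = 617.
Check p | disc: 617 mod 31 = 28.
p does not divide disc. Compute Legendre symbol (d/p):
28^((31-1)/2) mod 31 = 1
(d/p) = 1, so p splits: (p) = P*P' with e=1, f=1, g=2.
Therefore p is split.

split


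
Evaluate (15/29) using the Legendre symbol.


p = 29 is prime, so compute (15/29) with the reciprocity algorithm (Jacobi-symbol steps: pull out 2s via (2/n), flip via reciprocity, reduce):
  reciprocity: (15/29) -> +(29/15)
  reduce: (14/15)
  pull out 2: (2/15) = +1  (since 15 mod 8 = 7)
  reciprocity: (7/15) -> -(15/7)
  reduce: (1/7)
  (1/7) = 1
Product of signs = -1
(15/29) = -1

-1


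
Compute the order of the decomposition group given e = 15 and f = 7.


|D_P| = e * f
= 15 * 7
= 105

105


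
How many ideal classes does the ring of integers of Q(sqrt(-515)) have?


K = Q(sqrt(-515)). d mod 4 = 1, so D = disc(K) = d = -515
h(K) equals the number of primitive reduced positive-definite forms (a, b, c) = a*x^2 + b*x*y + c*y^2 with b^2 - 4ac = D,
where reduced means |b| <= a <= c, with b >= 0 whenever |b| = a or a = c, and primitive means gcd(a, b, c) = 1.
Reduced forces 3a^2 <= |D| = 515, so 1 <= a <= 13; b must have the parity of D, and c = (b^2 - D)/(4a) must be an integer >= a.
Enumerate a = 1..13, b in [-a, a]:
  a=1: (1, 1, 129)  [1]
  a=2: none
  a=3: (3, -1, 43), (3, 1, 43)  [2]
  a=4: none
  a=5: (5, 5, 27)  [1]
  a=6..8: none
  a=9: (9, -5, 15), (9, 5, 15)  [2]
  a=10..13: none
Total reduced forms: 1 + 2 + 1 + 2 = 6
h = 6

6


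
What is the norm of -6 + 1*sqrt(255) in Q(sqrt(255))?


N(a + b*sqrt(d)) = a^2 - d*b^2
= (-6)^2 - (255)*(1)^2
= 36 - 255
= -219

-219


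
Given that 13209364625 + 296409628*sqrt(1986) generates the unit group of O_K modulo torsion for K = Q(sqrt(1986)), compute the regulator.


epsilon = 13209364625 + 296409628*sqrt(1986)
= 2.6419e+10
R = ln(2.6419e+10)
= 23.9973

23.9973


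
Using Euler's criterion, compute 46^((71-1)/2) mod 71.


p = 71 is prime and the exponent is (p-1)/2 = 35, so by Euler's criterion 46^35 = (46/71) = +1 or -1 mod 71.
Compute by square-and-multiply:
  35 = 32 + 2 + 1 (binary 100011)
  Repeated squaring mod 71: 46^1 = 46, 46^2 = 57, 46^4 = 54, 46^8 = 5, 46^16 = 25, 46^32 = 57
  46^35 = 46^32 * 46^2 * 46^1 = 57 * 57 * 46 mod 71
    57 * 57 = 3249 = 54 mod 71
    54 * 46 = 2484 = 70 mod 71
  46^35 = 70 mod 71
Result 70 = p - 1 = -1 mod 71: 46 is a quadratic non-residue mod 71. As a residue in [0, p-1] the value is 70.
46^35 mod 71 = 70

70


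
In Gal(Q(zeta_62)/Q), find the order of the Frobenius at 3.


The Frobenius at p in Gal(Q(zeta_n)/Q) = (Z/nZ)* is the class of p, so its order is ord_62(3), the smallest k >= 1 with 3^k = 1 mod 62.
n = 62 = 2 * 31, phi(62) = 30; the order divides phi(n).
Divisors of 30: 1, 2, 3, 5, 6, 10, 15, 30
Repeated squaring mod 62: 3^1 = 3, 3^2 = 9, 3^4 = 19, 3^8 = 51, 3^16 = 59
Test divisors in increasing order:
  k=1: 3^1 = 3 mod 62
  k=2: 3^2 = 9 mod 62
  k=3: 3^3 = 9 * 3 = 27 mod 62
  k=5: 3^5 = 19 * 3 = 57 mod 62
  k=6: 3^6 = 19 * 9 = 47 mod 62
  k=10: 3^10 = 51 * 9 = 25 mod 62
  k=15: 3^15 = 51 * 19 * 9 * 3 = 61 mod 62
  k=30: 3^30 = 59 * 51 * 19 * 9 = 1 mod 62  <- first divisor giving 1
Order = 30

30


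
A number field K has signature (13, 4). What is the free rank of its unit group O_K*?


By Dirichlet's unit theorem:
rank = r1 + r2 - 1
= 13 + 4 - 1
= 16

16


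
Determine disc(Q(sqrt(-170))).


For K = Q(sqrt(d)) with d squarefree: disc(K) = d if d = 1 mod 4, and disc(K) = 4d if d = 2 or 3 mod 4.
Here d = -170, and d mod 4 = 2.
d = 2 mod 4, not 1 (O_K = Z[sqrt(d)]), so disc(K) = 4d = 4 * (-170) = -680

-680


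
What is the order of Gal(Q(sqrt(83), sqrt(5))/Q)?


The 2 square roots of distinct primes are multiplicatively independent over Q,
so [K:Q] = 2^2 and Gal(K/Q) is isomorphic to (Z/2Z)^2.
|Gal| = 2^2 = 4

4


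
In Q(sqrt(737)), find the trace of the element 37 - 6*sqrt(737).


Tr(a + b*sqrt(d)) = (a + b*sqrt(d)) + (a - b*sqrt(d)) = 2a
= 2 * (37)
= 74

74


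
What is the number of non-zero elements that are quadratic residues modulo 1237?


For prime p, the number of non-zero quadratic residues is (p-1)/2.
= (1237-1)/2
= 618

618


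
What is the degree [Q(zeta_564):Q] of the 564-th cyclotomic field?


The degree equals Euler's totient phi(564).
564 = 2^2 * 3 * 47
phi(564) = 184

184


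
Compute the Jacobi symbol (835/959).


Compute (835/959) via quadratic reciprocity:
  reciprocity: (835/959) -> -(959/835)
  reduce: (124/835)
  pull out 2: (2/835) = -1  (since 835 mod 8 = 3)
  pull out 2: (2/835) = -1  (since 835 mod 8 = 3)
  reciprocity: (31/835) -> -(835/31)
  reduce: (29/31)
  reciprocity: (29/31) -> +(31/29)
  reduce: (2/29)
  pull out 2: (2/29) = -1  (since 29 mod 8 = 5)
  (1/29) = 1
Product of signs = -1

-1


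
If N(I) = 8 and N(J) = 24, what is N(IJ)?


N(IJ) = N(I) * N(J)
= 8 * 24
= 192

192


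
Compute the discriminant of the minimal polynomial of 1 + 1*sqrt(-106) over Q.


The element 1 + 1*sqrt(-106) has minimal polynomial:
x^2 - 2*x + 107
Discriminant = (-2)^2 - 4*(107)
= 4 - 428
= -424

-424


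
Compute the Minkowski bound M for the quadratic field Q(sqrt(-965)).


d = -965, d mod 4 = 3, so disc(K) = 4d = -3860; |disc(K)| = 3860
Imaginary quadratic field, so n = 2, s = r2 = 1, r1 = 0
M = (n!/n^n) * (4/pi)^s * sqrt(|disc(K)|) = (2!/2^2) * (4/pi)^1 * sqrt(3860)
= 0.5 * 1.273240 * 62.128898
= 39.5525

39.5525


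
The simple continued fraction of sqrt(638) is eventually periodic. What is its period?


Run the CF algorithm for sqrt(638).
a_0 = floor(sqrt(638)) = 25; set m_0=0, q_0=1.
Recurrence: m' = q*a - m,  q' = (d - m'^2)/q,  a' = floor((a_0 + m')/q').
  step 1: m=25, q=13, a=3
  step 2: m=14, q=34, a=1
  step 3: m=20, q=7, a=6
  step 4: m=22, q=22, a=2
  step 5: m=22, q=7, a=6
  step 6: m=20, q=34, a=1
  step 7: m=14, q=13, a=3
  step 8: m=25, q=1, a=50
a_8 = 2*a_0 = 50, so the period closes here.
sqrt(638) = [25; 3, 1, 6, 2, 6, 1, 3, 50]
Period length = 8

8


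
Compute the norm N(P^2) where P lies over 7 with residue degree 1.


N(P^a) = p^(a*f)
= 7^(2*1)
= 7^2
= 49

49


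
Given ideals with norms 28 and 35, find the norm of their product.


N(IJ) = N(I) * N(J)
= 28 * 35
= 980

980


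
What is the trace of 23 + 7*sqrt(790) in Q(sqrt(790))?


Tr(a + b*sqrt(d)) = (a + b*sqrt(d)) + (a - b*sqrt(d)) = 2a
= 2 * (23)
= 46

46


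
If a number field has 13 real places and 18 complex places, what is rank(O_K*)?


By Dirichlet's unit theorem:
rank = r1 + r2 - 1
= 13 + 18 - 1
= 30

30


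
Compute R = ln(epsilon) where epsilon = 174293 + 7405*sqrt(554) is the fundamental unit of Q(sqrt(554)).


epsilon = 174293 + 7405*sqrt(554)
= 348586.0000
R = ln(348586.0000)
= 12.7616

12.7616


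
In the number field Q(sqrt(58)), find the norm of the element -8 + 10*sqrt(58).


N(a + b*sqrt(d)) = a^2 - d*b^2
= (-8)^2 - (58)*(10)^2
= 64 - 5800
= -5736

-5736


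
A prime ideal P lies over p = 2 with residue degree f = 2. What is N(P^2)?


N(P^a) = p^(a*f)
= 2^(2*2)
= 2^4
= 16

16


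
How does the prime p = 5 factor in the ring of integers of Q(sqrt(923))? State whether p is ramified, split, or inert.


K = Q(sqrt(923)). Since d mod 4 = 3, disc(K) = 3692.
Check p | disc: 3692 mod 5 = 2.
p does not divide disc. Compute Legendre symbol (d/p):
3^((5-1)/2) mod 5 = -1
(d/p) = -1, so p is inert: (p) stays prime with e=1, f=2, g=1.
Therefore p is inert.

inert


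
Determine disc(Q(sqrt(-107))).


For K = Q(sqrt(d)) with d squarefree: disc(K) = d if d = 1 mod 4, and disc(K) = 4d if d = 2 or 3 mod 4.
Here d = -107, and d mod 4 = 1.
d = 1 mod 4 (O_K = Z[(1+sqrt(d))/2]), so disc(K) = d = -107

-107


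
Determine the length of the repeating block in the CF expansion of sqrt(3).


Run the CF algorithm for sqrt(3).
a_0 = floor(sqrt(3)) = 1; set m_0=0, q_0=1.
Recurrence: m' = q*a - m,  q' = (d - m'^2)/q,  a' = floor((a_0 + m')/q').
  step 1: m=1, q=2, a=1
  step 2: m=1, q=1, a=2
a_2 = 2*a_0 = 2, so the period closes here.
sqrt(3) = [1; 1, 2]
Period length = 2

2


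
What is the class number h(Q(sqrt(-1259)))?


K = Q(sqrt(-1259)). d mod 4 = 1, so D = disc(K) = d = -1259
h(K) equals the number of primitive reduced positive-definite forms (a, b, c) = a*x^2 + b*x*y + c*y^2 with b^2 - 4ac = D,
where reduced means |b| <= a <= c, with b >= 0 whenever |b| = a or a = c, and primitive means gcd(a, b, c) = 1.
Reduced forces 3a^2 <= |D| = 1259, so 1 <= a <= 20; b must have the parity of D, and c = (b^2 - D)/(4a) must be an integer >= a.
Enumerate a = 1..20, b in [-a, a]:
  a=1: (1, 1, 315)  [1]
  a=2: none
  a=3: (3, -1, 105), (3, 1, 105)  [2]
  a=4: none
  a=5: (5, -1, 63), (5, 1, 63)  [2]
  a=6: none
  a=7: (7, -1, 45), (7, 1, 45)  [2]
  a=8: none
  a=9: (9, -1, 35), (9, 1, 35)  [2]
  a=10..14: none
  a=15: (15, -11, 23), (15, -1, 21), (15, 1, 21), (15, 11, 23)  [4]
  a=16: none
  a=17: (17, -13, 21), (17, 13, 21)  [2]
  a=18..20: none
Total reduced forms: 1 + 2 + 2 + 2 + 2 + 4 + 2 = 15
h = 15

15


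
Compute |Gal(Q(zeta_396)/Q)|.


|Gal(Q(zeta_396)/Q)| = phi(396)
= 120

120


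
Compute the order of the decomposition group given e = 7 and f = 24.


|D_P| = e * f
= 7 * 24
= 168

168


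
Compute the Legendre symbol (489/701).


p = 701 is prime, so compute (489/701) with the reciprocity algorithm (Jacobi-symbol steps: pull out 2s via (2/n), flip via reciprocity, reduce):
  reciprocity: (489/701) -> +(701/489)
  reduce: (212/489)
  pull out 2: (2/489) = +1  (since 489 mod 8 = 1)
  pull out 2: (2/489) = +1  (since 489 mod 8 = 1)
  reciprocity: (53/489) -> +(489/53)
  reduce: (12/53)
  pull out 2: (2/53) = -1  (since 53 mod 8 = 5)
  pull out 2: (2/53) = -1  (since 53 mod 8 = 5)
  reciprocity: (3/53) -> +(53/3)
  reduce: (2/3)
  pull out 2: (2/3) = -1  (since 3 mod 8 = 3)
  (1/3) = 1
Product of signs = -1
(489/701) = -1

-1


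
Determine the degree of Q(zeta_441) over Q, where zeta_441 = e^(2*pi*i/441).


The degree equals Euler's totient phi(441).
441 = 3^2 * 7^2
phi(441) = 252

252


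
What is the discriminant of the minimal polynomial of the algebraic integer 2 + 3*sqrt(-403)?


The element 2 + 3*sqrt(-403) has minimal polynomial:
x^2 - 4*x + 3631
Discriminant = (-4)^2 - 4*(3631)
= 16 - 14524
= -14508

-14508


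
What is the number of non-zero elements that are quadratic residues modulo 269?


For prime p, the number of non-zero quadratic residues is (p-1)/2.
= (269-1)/2
= 134

134


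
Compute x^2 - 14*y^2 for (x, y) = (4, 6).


x^2 - d*y^2
= 4^2 - 14*6^2
= 16 - 504
= -488

-488


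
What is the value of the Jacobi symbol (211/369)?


Compute (211/369) via quadratic reciprocity:
  reciprocity: (211/369) -> +(369/211)
  reduce: (158/211)
  pull out 2: (2/211) = -1  (since 211 mod 8 = 3)
  reciprocity: (79/211) -> -(211/79)
  reduce: (53/79)
  reciprocity: (53/79) -> +(79/53)
  reduce: (26/53)
  pull out 2: (2/53) = -1  (since 53 mod 8 = 5)
  reciprocity: (13/53) -> +(53/13)
  reduce: (1/13)
  (1/13) = 1
Product of signs = -1

-1


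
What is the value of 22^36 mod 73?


p = 73 is prime and the exponent is (p-1)/2 = 36, so by Euler's criterion 22^36 = (22/73) = +1 or -1 mod 73.
Compute by square-and-multiply:
  36 = 32 + 4 (binary 100100)
  Repeated squaring mod 73: 22^1 = 22, 22^2 = 46, 22^4 = 72, 22^8 = 1, 22^16 = 1, 22^32 = 1
  22^36 = 22^32 * 22^4 = 1 * 72 mod 73
    1 * 72 = 72 = 72 mod 73
  22^36 = 72 mod 73
Result 72 = p - 1 = -1 mod 73: 22 is a quadratic non-residue mod 73. As a residue in [0, p-1] the value is 72.
22^36 mod 73 = 72

72


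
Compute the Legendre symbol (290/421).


p = 421 is prime, so compute (290/421) with the reciprocity algorithm (Jacobi-symbol steps: pull out 2s via (2/n), flip via reciprocity, reduce):
  pull out 2: (2/421) = -1  (since 421 mod 8 = 5)
  reciprocity: (145/421) -> +(421/145)
  reduce: (131/145)
  reciprocity: (131/145) -> +(145/131)
  reduce: (14/131)
  pull out 2: (2/131) = -1  (since 131 mod 8 = 3)
  reciprocity: (7/131) -> -(131/7)
  reduce: (5/7)
  reciprocity: (5/7) -> +(7/5)
  reduce: (2/5)
  pull out 2: (2/5) = -1  (since 5 mod 8 = 5)
  (1/5) = 1
Product of signs = 1
(290/421) = 1

1


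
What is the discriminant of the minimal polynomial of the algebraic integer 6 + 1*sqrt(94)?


The element 6 + 1*sqrt(94) has minimal polynomial:
x^2 - 12*x - 58
Discriminant = (-12)^2 - 4*(-58)
= 144 + 232
= 376

376


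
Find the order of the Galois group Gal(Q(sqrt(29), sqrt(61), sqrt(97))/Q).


The 3 square roots of distinct primes are multiplicatively independent over Q,
so [K:Q] = 2^3 and Gal(K/Q) is isomorphic to (Z/2Z)^3.
|Gal| = 2^3 = 8

8


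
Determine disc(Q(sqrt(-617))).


For K = Q(sqrt(d)) with d squarefree: disc(K) = d if d = 1 mod 4, and disc(K) = 4d if d = 2 or 3 mod 4.
Here d = -617, and d mod 4 = 3.
d = 3 mod 4, not 1 (O_K = Z[sqrt(d)]), so disc(K) = 4d = 4 * (-617) = -2468

-2468
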